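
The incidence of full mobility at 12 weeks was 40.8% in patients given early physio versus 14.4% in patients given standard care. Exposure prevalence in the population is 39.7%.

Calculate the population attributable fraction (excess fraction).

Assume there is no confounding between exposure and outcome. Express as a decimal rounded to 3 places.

PAF ≈ 0.421

p₁ = 0.408, p₀ = 0.144.
Overall risk P(Y=1) = π·p₁ + (1−π)·p₀ = 0.397×0.408 + 0.603×0.144 = 0.24881.
Under exogeneity, PAF = [P(Y=1) − p₀] / P(Y=1).
PAF = (0.24881 − 0.144) / 0.24881 ≈ 0.4212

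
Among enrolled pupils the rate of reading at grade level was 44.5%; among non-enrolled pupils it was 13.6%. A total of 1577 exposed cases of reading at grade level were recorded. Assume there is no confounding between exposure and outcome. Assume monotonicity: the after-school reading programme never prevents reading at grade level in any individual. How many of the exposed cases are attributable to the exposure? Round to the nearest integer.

about 1095 cases

p₁ = 0.445, p₀ = 0.136.
PN = (p₁ − p₀)/p₁ = (0.445 − 0.136) / 0.445 ≈ 0.69438.
Attributable cases ≈ PN × (exposed cases) = 0.69438 × 1577 ≈ 1095.04.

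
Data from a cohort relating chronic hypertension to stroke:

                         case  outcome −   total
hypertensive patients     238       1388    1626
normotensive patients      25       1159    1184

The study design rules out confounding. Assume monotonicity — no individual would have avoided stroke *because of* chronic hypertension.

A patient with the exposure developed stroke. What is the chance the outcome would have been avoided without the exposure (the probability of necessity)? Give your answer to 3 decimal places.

PN ≈ 0.856

p₁ = P(outcome | exposed) = 238/1626 = 0.14637
p₀ = P(outcome | unexposed) = 25/1184 = 0.021115
Under exogeneity and monotonicity, PN = (p₁ − p₀)/p₁.
PN = (0.14637 − 0.021115) / 0.14637 ≈ 0.8557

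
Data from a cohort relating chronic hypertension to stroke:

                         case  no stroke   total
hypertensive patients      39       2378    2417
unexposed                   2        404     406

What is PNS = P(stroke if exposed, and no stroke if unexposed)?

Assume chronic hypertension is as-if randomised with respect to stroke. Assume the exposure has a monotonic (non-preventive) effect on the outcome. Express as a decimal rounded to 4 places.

PNS ≈ 0.0112

p₁ = P(outcome | exposed) = 39/2417 = 0.016136
p₀ = P(outcome | unexposed) = 2/406 = 0.0049261
Under exogeneity and monotonicity, PNS = p₁ − p₀.
PNS = 0.016136 − 0.0049261 = 0.01121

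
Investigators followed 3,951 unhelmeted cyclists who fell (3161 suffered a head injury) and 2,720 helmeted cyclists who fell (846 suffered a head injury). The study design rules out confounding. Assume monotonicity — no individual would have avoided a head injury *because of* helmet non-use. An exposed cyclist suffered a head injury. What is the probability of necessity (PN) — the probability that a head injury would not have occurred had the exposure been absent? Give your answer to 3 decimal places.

p₁ = P(outcome | exposed) = 3161/3951 = 0.80005
p₀ = P(outcome | unexposed) = 846/2720 = 0.31103
Under exogeneity and monotonicity, PN = (p₁ − p₀) / p₁.
PN = (0.80005 − 0.31103) / 0.80005 = 0.48902 / 0.80005 ≈ 0.6112

PN ≈ 0.611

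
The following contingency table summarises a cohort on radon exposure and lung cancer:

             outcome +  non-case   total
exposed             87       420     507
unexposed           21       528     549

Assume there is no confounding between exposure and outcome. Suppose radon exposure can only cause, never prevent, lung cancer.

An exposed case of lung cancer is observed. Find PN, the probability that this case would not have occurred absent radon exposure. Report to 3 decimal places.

p₁ = P(outcome | exposed) = 87/507 = 0.1716
p₀ = P(outcome | unexposed) = 21/549 = 0.038251
Under exogeneity and monotonicity, PN = (p₁ − p₀) / p₁.
PN = (0.1716 − 0.038251) / 0.1716 = 0.13335 / 0.1716 ≈ 0.7771

PN ≈ 0.777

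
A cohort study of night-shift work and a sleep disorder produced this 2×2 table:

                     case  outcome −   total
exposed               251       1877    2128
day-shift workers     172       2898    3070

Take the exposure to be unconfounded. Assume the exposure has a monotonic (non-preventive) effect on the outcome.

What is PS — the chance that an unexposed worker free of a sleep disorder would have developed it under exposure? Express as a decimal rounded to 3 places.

PS ≈ 0.066

p₁ = P(outcome | exposed) = 251/2128 = 0.11795
p₀ = P(outcome | unexposed) = 172/3070 = 0.056026
Under exogeneity and monotonicity, PS = (p₁ − p₀)/(1 − p₀).
PS = (0.11795 − 0.056026) / 0.94397 ≈ 0.0656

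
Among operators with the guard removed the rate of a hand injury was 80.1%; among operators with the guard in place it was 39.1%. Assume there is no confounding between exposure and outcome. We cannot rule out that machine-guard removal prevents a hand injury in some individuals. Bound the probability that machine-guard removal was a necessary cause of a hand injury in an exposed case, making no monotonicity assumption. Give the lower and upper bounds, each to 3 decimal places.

0.512 ≤ PN ≤ 0.760

p₁ = 0.801, p₀ = 0.391.
Under exogeneity alone the bounds on PN are max{0,(p₁−p₀)/p₁} ≤ PN ≤ min{1,(1−p₀)/p₁}.
  lower = (p₁ − p₀)/p₁ = 0.41 / 0.801 ≈ 0.5119
  upper = min{1, (1 − p₀)/p₁} = 0.609 / 0.801 ≈ 0.7603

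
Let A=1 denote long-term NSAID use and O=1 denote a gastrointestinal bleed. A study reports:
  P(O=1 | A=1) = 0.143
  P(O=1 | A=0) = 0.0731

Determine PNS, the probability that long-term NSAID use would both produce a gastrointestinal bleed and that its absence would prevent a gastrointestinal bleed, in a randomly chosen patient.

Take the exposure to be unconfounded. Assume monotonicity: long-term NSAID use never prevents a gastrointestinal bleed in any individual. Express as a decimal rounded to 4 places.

Let p₁ = 0.143, p₀ = 0.0731.
Under exogeneity and monotonicity, PNS = p₁ − p₀.
PNS = 0.143 − 0.0731 = 0.0699

PNS ≈ 0.0699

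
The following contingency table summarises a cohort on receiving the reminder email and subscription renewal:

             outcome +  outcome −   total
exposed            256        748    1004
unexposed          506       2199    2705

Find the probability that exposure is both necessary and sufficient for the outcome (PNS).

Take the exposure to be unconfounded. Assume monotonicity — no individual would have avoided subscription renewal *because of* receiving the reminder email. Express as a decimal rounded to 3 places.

p₁ = P(outcome | exposed) = 256/1004 = 0.25498
p₀ = P(outcome | unexposed) = 506/2705 = 0.18706
Under exogeneity and monotonicity, PNS = p₁ − p₀.
PNS = 0.25498 − 0.18706 = 0.067919

PNS ≈ 0.068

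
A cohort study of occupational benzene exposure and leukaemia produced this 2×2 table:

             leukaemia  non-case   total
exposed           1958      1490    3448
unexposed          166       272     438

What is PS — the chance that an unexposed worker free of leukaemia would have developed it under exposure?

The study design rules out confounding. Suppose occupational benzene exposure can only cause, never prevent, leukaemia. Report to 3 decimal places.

p₁ = P(outcome | exposed) = 1958/3448 = 0.56787
p₀ = P(outcome | unexposed) = 166/438 = 0.379
Under exogeneity and monotonicity, PS = (p₁ − p₀) / (1 − p₀).
PS = (0.56787 − 0.379) / (1 − 0.379) = 0.18887 / 0.621 ≈ 0.3041

PS ≈ 0.304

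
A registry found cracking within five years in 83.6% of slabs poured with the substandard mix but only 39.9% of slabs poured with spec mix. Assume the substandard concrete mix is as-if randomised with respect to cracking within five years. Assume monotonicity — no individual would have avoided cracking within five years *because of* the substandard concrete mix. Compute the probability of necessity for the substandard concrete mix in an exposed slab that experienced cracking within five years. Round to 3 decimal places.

PN ≈ 0.523

p₁ = 0.836, p₀ = 0.399.
Under exogeneity and monotonicity, PN = (p₁ − p₀) / p₁.
PN = (0.836 − 0.399) / 0.836 = 0.437 / 0.836 ≈ 0.5227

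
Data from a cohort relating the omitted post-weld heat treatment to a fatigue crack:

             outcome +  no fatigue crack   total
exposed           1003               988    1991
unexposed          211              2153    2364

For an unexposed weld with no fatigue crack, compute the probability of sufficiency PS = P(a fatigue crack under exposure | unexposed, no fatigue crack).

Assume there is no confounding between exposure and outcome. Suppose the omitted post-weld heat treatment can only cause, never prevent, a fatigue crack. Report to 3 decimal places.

p₁ = P(outcome | exposed) = 1003/1991 = 0.50377
p₀ = P(outcome | unexposed) = 211/2364 = 0.089255
Under exogeneity and monotonicity, PS = (p₁ − p₀) / (1 − p₀).
PS = (0.50377 − 0.089255) / (1 − 0.089255) = 0.41451 / 0.91074 ≈ 0.4551

PS ≈ 0.455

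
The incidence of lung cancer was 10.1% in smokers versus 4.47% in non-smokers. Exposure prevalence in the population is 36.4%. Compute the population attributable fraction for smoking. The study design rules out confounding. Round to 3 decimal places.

p₁ = 0.101, p₀ = 0.0447.
Overall risk P(Y=1) = π·p₁ + (1−π)·p₀ = 0.364×0.101 + 0.636×0.0447 = 0.065193.
Under exogeneity, PAF = [P(Y=1) − p₀] / P(Y=1).
PAF = (0.065193 − 0.0447) / 0.065193 ≈ 0.3143

PAF ≈ 0.314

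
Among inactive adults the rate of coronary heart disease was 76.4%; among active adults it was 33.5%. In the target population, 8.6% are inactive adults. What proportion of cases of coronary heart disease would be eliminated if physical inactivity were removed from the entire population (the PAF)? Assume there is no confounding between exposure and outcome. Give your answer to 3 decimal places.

p₁ = 0.764, p₀ = 0.335.
Overall risk P(Y=1) = π·p₁ + (1−π)·p₀ = 0.086×0.764 + 0.914×0.335 = 0.37189.
Under exogeneity, PAF = [P(Y=1) − p₀] / P(Y=1).
PAF = (0.37189 − 0.335) / 0.37189 ≈ 0.0992

PAF ≈ 0.099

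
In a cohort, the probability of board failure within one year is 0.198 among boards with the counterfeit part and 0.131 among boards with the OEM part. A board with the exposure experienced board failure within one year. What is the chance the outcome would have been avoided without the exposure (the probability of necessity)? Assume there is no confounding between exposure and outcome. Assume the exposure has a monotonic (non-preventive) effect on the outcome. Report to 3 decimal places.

Let p₁ = 0.198, p₀ = 0.131.
Under exogeneity and monotonicity, PN = (p₁ − p₀) / p₁.
PN = (0.198 − 0.131) / 0.198 = 0.067 / 0.198 ≈ 0.3384

PN ≈ 0.338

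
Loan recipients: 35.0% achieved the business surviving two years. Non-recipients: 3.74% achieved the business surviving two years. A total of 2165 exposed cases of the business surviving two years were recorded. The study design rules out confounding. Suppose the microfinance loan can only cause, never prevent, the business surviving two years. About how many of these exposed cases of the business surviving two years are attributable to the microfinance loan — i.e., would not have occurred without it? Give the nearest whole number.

about 1934 cases

p₁ = 0.35, p₀ = 0.0374.
PN = (p₁ − p₀)/p₁ = (0.35 − 0.0374) / 0.35 ≈ 0.89314.
Attributable cases ≈ PN × (exposed cases) = 0.89314 × 2165 ≈ 1933.65.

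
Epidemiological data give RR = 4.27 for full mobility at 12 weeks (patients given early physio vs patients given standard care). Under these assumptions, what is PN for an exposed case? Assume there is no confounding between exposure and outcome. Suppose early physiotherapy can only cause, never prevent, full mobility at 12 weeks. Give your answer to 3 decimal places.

Under exogeneity and monotonicity, PN = (RR − 1) / RR = 1 − 1/RR.
PN = (4.27 − 1) / 4.27 = 3.27 / 4.27 ≈ 0.7658

PN ≈ 0.766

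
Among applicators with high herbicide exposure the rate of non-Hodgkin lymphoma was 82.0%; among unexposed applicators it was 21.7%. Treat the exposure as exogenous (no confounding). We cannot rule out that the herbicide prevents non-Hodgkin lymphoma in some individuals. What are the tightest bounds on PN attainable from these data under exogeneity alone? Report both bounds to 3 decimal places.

p₁ = 0.82, p₀ = 0.217.
Under exogeneity alone the bounds on PN are max{0,(p₁−p₀)/p₁} ≤ PN ≤ min{1,(1−p₀)/p₁}.
  lower = (p₁ − p₀)/p₁ = 0.603 / 0.82 ≈ 0.7354
  upper = min{1, (1 − p₀)/p₁} = 0.783 / 0.82 ≈ 0.9549

0.735 ≤ PN ≤ 0.955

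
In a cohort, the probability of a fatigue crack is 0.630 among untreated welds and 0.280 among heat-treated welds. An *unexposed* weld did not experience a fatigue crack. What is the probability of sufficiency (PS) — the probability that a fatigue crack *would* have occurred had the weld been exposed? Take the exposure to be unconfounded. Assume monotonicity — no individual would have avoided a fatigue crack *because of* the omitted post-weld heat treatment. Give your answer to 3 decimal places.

PS ≈ 0.486

Let p₁ = 0.63, p₀ = 0.28.
Under exogeneity and monotonicity, PS = (p₁ − p₀) / (1 − p₀).
PS = (0.63 − 0.28) / (1 − 0.28) = 0.35 / 0.72 ≈ 0.4861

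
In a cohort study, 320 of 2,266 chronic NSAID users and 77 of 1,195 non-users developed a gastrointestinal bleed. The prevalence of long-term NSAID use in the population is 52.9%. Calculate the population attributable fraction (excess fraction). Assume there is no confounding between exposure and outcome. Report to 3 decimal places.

PAF ≈ 0.387

p₁ = P(outcome | exposed) = 320/2266 = 0.14122
p₀ = P(outcome | unexposed) = 77/1195 = 0.064435
Overall risk P(Y=1) = π·p₁ + (1−π)·p₀ = 0.529×0.14122 + 0.471×0.064435 = 0.10505.
Under exogeneity, PAF = [P(Y=1) − p₀] / P(Y=1).
PAF = (0.10505 − 0.064435) / 0.10505 ≈ 0.3866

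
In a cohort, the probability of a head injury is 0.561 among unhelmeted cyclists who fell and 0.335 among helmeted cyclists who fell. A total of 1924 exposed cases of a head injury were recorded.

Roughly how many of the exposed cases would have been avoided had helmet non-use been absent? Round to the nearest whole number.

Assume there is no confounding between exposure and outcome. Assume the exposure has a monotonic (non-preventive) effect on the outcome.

about 775 cases

Let p₁ = 0.561, p₀ = 0.335.
PN = (p₁ − p₀)/p₁ = (0.561 − 0.335) / 0.561 ≈ 0.40285.
Attributable cases ≈ PN × (exposed cases) = 0.40285 × 1924 ≈ 775.09.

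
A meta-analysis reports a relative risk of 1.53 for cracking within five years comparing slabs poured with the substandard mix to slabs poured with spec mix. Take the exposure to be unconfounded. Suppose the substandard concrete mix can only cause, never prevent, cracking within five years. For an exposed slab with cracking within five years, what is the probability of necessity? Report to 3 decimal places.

PN ≈ 0.346

Under exogeneity and monotonicity, PN = (RR − 1) / RR = 1 − 1/RR.
PN = (1.53 − 1) / 1.53 = 0.53 / 1.53 ≈ 0.3464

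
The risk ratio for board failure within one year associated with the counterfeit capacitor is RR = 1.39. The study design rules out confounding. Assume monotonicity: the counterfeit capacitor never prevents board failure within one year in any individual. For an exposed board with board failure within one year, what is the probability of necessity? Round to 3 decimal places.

Under exogeneity and monotonicity, PN = (RR − 1) / RR = 1 − 1/RR.
PN = (1.39 − 1) / 1.39 = 0.39 / 1.39 ≈ 0.2806

PN ≈ 0.281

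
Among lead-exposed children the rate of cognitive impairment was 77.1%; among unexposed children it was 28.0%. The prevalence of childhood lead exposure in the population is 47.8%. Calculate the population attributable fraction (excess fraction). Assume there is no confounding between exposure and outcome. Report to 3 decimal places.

PAF ≈ 0.456

p₁ = 0.771, p₀ = 0.28.
Overall risk P(Y=1) = π·p₁ + (1−π)·p₀ = 0.478×0.771 + 0.522×0.28 = 0.5147.
Under exogeneity, PAF = [P(Y=1) − p₀] / P(Y=1).
PAF = (0.5147 − 0.28) / 0.5147 ≈ 0.4560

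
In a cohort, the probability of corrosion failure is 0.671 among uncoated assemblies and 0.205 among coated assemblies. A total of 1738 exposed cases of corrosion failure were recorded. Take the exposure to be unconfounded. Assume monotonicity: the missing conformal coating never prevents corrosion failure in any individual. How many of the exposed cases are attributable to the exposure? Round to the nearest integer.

Let p₁ = 0.671, p₀ = 0.205.
PN = (p₁ − p₀)/p₁ = (0.671 − 0.205) / 0.671 ≈ 0.69449.
Attributable cases ≈ PN × (exposed cases) = 0.69449 × 1738 ≈ 1207.02.

about 1207 cases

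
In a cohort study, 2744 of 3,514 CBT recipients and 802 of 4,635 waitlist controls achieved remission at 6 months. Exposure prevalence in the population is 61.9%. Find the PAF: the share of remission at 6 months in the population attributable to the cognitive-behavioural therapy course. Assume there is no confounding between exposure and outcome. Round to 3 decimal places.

p₁ = P(outcome | exposed) = 2744/3514 = 0.78088
p₀ = P(outcome | unexposed) = 802/4635 = 0.17303
Overall risk P(Y=1) = π·p₁ + (1−π)·p₀ = 0.619×0.78088 + 0.381×0.17303 = 0.54929.
Under exogeneity, PAF = [P(Y=1) − p₀] / P(Y=1).
PAF = (0.54929 − 0.17303) / 0.54929 ≈ 0.6850

PAF ≈ 0.685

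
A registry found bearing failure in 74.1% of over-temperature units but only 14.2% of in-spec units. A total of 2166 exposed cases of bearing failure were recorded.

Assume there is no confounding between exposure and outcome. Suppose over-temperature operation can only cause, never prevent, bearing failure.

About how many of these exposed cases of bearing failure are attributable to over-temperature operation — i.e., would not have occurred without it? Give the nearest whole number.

about 1751 cases

p₁ = 0.741, p₀ = 0.142.
PN = (p₁ − p₀)/p₁ = (0.741 − 0.142) / 0.741 ≈ 0.80837.
Attributable cases ≈ PN × (exposed cases) = 0.80837 × 2166 ≈ 1750.92.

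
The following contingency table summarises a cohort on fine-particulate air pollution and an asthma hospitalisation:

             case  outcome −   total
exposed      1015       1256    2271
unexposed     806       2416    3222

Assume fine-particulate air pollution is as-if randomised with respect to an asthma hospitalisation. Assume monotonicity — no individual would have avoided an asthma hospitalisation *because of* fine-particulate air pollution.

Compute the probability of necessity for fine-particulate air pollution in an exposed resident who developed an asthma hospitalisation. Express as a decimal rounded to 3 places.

p₁ = P(outcome | exposed) = 1015/2271 = 0.44694
p₀ = P(outcome | unexposed) = 806/3222 = 0.25016
Under exogeneity and monotonicity, PN = (p₁ − p₀) / p₁.
PN = (0.44694 − 0.25016) / 0.44694 = 0.19678 / 0.44694 ≈ 0.4403

PN ≈ 0.440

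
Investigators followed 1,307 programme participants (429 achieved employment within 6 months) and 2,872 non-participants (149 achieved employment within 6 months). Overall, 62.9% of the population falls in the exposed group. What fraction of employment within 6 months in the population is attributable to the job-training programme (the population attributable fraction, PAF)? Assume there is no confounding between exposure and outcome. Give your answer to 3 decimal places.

p₁ = P(outcome | exposed) = 429/1307 = 0.32823
p₀ = P(outcome | unexposed) = 149/2872 = 0.05188
Overall risk P(Y=1) = π·p₁ + (1−π)·p₀ = 0.629×0.32823 + 0.371×0.05188 = 0.22571.
Under exogeneity, PAF = [P(Y=1) − p₀] / P(Y=1).
PAF = (0.22571 − 0.05188) / 0.22571 ≈ 0.7701

PAF ≈ 0.770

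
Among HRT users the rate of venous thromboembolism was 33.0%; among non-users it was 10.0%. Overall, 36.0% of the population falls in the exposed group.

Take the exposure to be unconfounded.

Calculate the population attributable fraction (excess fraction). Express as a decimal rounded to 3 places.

PAF ≈ 0.453

p₁ = 0.33, p₀ = 0.1.
Overall risk P(Y=1) = π·p₁ + (1−π)·p₀ = 0.36×0.33 + 0.64×0.1 = 0.1828.
Under exogeneity, PAF = [P(Y=1) − p₀] / P(Y=1).
PAF = (0.1828 − 0.1) / 0.1828 ≈ 0.4530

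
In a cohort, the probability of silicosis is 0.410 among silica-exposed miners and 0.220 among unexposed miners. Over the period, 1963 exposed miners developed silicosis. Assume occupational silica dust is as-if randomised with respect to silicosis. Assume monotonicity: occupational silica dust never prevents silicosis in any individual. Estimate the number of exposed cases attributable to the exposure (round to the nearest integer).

Let p₁ = 0.41, p₀ = 0.22.
PN = (p₁ − p₀)/p₁ = (0.41 − 0.22) / 0.41 ≈ 0.46341.
Attributable cases ≈ PN × (exposed cases) = 0.46341 × 1963 ≈ 909.68.

about 910 cases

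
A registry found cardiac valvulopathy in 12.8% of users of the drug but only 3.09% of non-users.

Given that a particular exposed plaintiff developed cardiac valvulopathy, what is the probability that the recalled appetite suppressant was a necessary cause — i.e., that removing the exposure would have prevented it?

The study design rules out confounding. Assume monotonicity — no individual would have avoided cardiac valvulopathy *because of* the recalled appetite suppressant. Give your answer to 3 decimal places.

p₁ = 0.128, p₀ = 0.0309.
Under exogeneity and monotonicity, PN = (p₁ − p₀) / p₁.
PN = (0.128 − 0.0309) / 0.128 = 0.0971 / 0.128 ≈ 0.7586

PN ≈ 0.759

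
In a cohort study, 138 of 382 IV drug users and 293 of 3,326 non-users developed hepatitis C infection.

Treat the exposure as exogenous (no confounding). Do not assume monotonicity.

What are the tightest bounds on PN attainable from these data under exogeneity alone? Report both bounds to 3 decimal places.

p₁ = P(outcome | exposed) = 138/382 = 0.36126
p₀ = P(outcome | unexposed) = 293/3326 = 0.088094
Under exogeneity alone the bounds on PN are max{0,(p₁−p₀)/p₁} ≤ PN ≤ min{1,(1−p₀)/p₁}.
  lower = (p₁ − p₀)/p₁ = 0.27316 / 0.36126 ≈ 0.7561
  upper = min{1, (1 − p₀)/p₁} = 0.91191 / 0.36126 ≈ 2.5243 → capped at 1

0.756 ≤ PN ≤ 1.000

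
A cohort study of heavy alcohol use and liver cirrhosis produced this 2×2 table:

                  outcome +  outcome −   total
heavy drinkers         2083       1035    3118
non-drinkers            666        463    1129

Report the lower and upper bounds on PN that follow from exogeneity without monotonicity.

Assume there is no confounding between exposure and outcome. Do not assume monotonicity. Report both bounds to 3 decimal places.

0.117 ≤ PN ≤ 0.614

p₁ = P(outcome | exposed) = 2083/3118 = 0.66806
p₀ = P(outcome | unexposed) = 666/1129 = 0.5899
Under exogeneity alone the bounds on PN are max{0,(p₁−p₀)/p₁} ≤ PN ≤ min{1,(1−p₀)/p₁}.
  lower = (p₁ − p₀)/p₁ = 0.078154 / 0.66806 ≈ 0.1170
  upper = min{1, (1 − p₀)/p₁} = 0.4101 / 0.66806 ≈ 0.6139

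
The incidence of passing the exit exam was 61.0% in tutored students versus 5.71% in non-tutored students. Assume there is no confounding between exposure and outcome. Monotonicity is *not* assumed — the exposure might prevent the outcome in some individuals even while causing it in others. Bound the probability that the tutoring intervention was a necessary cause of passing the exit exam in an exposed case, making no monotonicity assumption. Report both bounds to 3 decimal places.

0.906 ≤ PN ≤ 1.000

p₁ = 0.61, p₀ = 0.0571.
Under exogeneity alone the bounds on PN are max{0,(p₁−p₀)/p₁} ≤ PN ≤ min{1,(1−p₀)/p₁}.
  lower = (p₁ − p₀)/p₁ = 0.5529 / 0.61 ≈ 0.9064
  upper = min{1, (1 − p₀)/p₁} = 0.9429 / 0.61 ≈ 1.5457 → capped at 1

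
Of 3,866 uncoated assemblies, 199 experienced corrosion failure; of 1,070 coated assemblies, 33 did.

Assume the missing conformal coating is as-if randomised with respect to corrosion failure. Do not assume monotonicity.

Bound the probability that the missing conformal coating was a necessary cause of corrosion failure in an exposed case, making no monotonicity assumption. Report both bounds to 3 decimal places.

0.401 ≤ PN ≤ 1.000

p₁ = P(outcome | exposed) = 199/3866 = 0.051474
p₀ = P(outcome | unexposed) = 33/1070 = 0.030841
Under exogeneity alone the bounds on PN are max{0,(p₁−p₀)/p₁} ≤ PN ≤ min{1,(1−p₀)/p₁}.
  lower = (p₁ − p₀)/p₁ = 0.020633 / 0.051474 ≈ 0.4008
  upper = min{1, (1 − p₀)/p₁} = 0.96916 / 0.051474 ≈ 18.8280 → capped at 1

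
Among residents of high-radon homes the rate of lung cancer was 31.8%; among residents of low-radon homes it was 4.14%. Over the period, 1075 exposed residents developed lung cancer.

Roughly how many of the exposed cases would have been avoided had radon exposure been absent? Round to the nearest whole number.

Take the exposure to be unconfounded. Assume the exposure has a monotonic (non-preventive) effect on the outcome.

p₁ = 0.318, p₀ = 0.0414.
PN = (p₁ − p₀)/p₁ = (0.318 − 0.0414) / 0.318 ≈ 0.86981.
Attributable cases ≈ PN × (exposed cases) = 0.86981 × 1075 ≈ 935.05.

about 935 cases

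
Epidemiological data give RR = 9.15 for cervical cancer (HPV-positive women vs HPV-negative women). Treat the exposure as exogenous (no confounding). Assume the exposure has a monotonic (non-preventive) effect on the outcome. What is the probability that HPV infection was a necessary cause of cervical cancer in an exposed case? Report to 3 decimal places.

PN ≈ 0.891

Under exogeneity and monotonicity, PN = (RR − 1) / RR = 1 − 1/RR.
PN = (9.15 − 1) / 9.15 = 8.15 / 9.15 ≈ 0.8907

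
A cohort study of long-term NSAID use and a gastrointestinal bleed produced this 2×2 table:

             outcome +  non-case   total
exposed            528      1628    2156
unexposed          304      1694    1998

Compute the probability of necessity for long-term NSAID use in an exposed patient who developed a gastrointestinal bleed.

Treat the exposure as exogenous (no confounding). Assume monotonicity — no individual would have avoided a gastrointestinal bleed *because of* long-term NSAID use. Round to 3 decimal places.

PN ≈ 0.379

p₁ = P(outcome | exposed) = 528/2156 = 0.2449
p₀ = P(outcome | unexposed) = 304/1998 = 0.15215
Under exogeneity and monotonicity, PN = (p₁ − p₀) / p₁.
PN = (0.2449 − 0.15215) / 0.2449 = 0.092746 / 0.2449 ≈ 0.3787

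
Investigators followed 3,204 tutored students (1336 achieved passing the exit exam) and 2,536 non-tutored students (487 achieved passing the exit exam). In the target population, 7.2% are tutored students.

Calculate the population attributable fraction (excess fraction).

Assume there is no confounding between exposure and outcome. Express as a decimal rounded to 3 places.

PAF ≈ 0.078

p₁ = P(outcome | exposed) = 1336/3204 = 0.41698
p₀ = P(outcome | unexposed) = 487/2536 = 0.19203
Overall risk P(Y=1) = π·p₁ + (1−π)·p₀ = 0.072×0.41698 + 0.928×0.19203 = 0.20823.
Under exogeneity, PAF = [P(Y=1) − p₀] / P(Y=1).
PAF = (0.20823 − 0.19203) / 0.20823 ≈ 0.0778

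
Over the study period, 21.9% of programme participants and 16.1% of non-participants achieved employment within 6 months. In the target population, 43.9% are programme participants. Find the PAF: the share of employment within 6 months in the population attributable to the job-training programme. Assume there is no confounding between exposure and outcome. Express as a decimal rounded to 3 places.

p₁ = 0.219, p₀ = 0.161.
Overall risk P(Y=1) = π·p₁ + (1−π)·p₀ = 0.439×0.219 + 0.561×0.161 = 0.18646.
Under exogeneity, PAF = [P(Y=1) − p₀] / P(Y=1).
PAF = (0.18646 − 0.161) / 0.18646 ≈ 0.1366

PAF ≈ 0.137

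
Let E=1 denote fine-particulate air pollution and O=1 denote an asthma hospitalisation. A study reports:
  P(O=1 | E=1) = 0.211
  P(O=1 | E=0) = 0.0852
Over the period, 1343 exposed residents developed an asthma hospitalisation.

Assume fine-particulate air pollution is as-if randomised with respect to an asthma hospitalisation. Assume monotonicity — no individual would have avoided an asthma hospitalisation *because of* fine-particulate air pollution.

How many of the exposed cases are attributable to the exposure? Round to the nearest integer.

Let p₁ = 0.211, p₀ = 0.0852.
PN = (p₁ − p₀)/p₁ = (0.211 − 0.0852) / 0.211 ≈ 0.59621.
Attributable cases ≈ PN × (exposed cases) = 0.59621 × 1343 ≈ 800.71.

about 801 cases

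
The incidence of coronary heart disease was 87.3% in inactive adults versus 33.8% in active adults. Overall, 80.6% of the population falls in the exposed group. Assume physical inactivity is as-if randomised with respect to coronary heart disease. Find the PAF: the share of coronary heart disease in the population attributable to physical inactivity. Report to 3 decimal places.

PAF ≈ 0.561

p₁ = 0.873, p₀ = 0.338.
Overall risk P(Y=1) = π·p₁ + (1−π)·p₀ = 0.806×0.873 + 0.194×0.338 = 0.76921.
Under exogeneity, PAF = [P(Y=1) − p₀] / P(Y=1).
PAF = (0.76921 − 0.338) / 0.76921 ≈ 0.5606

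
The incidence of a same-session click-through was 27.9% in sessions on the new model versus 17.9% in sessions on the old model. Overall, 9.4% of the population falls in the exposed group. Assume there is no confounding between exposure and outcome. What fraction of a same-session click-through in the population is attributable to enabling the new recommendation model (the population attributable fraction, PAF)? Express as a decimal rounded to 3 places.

PAF ≈ 0.050

p₁ = 0.279, p₀ = 0.179.
Overall risk P(Y=1) = π·p₁ + (1−π)·p₀ = 0.094×0.279 + 0.906×0.179 = 0.1884.
Under exogeneity, PAF = [P(Y=1) − p₀] / P(Y=1).
PAF = (0.1884 − 0.179) / 0.1884 ≈ 0.0499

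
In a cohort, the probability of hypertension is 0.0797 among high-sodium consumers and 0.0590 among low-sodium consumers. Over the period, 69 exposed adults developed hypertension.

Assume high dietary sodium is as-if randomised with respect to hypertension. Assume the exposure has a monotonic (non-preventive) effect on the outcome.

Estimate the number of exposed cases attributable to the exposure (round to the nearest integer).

Let p₁ = 0.0797, p₀ = 0.059.
PN = (p₁ − p₀)/p₁ = (0.0797 − 0.059) / 0.0797 ≈ 0.25972.
Attributable cases ≈ PN × (exposed cases) = 0.25972 × 69 ≈ 17.92.

about 18 cases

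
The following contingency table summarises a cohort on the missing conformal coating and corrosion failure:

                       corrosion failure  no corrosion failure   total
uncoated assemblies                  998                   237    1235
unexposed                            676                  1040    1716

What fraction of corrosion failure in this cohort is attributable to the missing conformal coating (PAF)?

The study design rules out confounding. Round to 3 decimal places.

PAF ≈ 0.306

p₁ = P(outcome | exposed) = 998/1235 = 0.8081
p₀ = P(outcome | unexposed) = 676/1716 = 0.39394
Exposure prevalence π = 1235/2951 = 0.4185; overall risk P(Y=1) = 0.56727.
Under exogeneity, PAF = [P(Y=1) − p₀]/P(Y=1).
PAF = (0.56727 − 0.39394) / 0.56727 ≈ 0.3055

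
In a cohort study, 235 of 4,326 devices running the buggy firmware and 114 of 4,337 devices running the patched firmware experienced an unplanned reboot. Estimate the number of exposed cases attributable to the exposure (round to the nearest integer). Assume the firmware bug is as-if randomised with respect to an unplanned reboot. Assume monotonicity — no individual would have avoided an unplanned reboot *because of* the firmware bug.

p₁ = P(outcome | exposed) = 235/4326 = 0.054323
p₀ = P(outcome | unexposed) = 114/4337 = 0.026285
PN = (p₁ − p₀)/p₁ = (0.054323 − 0.026285) / 0.054323 ≈ 0.51612.
Attributable cases ≈ PN × (exposed cases) = 0.51612 × 235 ≈ 121.29.

about 121 cases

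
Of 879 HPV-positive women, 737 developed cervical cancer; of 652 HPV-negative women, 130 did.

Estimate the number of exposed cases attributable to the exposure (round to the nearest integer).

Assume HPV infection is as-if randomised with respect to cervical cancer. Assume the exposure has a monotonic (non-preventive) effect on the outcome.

about 562 cases

p₁ = P(outcome | exposed) = 737/879 = 0.83845
p₀ = P(outcome | unexposed) = 130/652 = 0.19939
PN = (p₁ − p₀)/p₁ = (0.83845 − 0.19939) / 0.83845 ≈ 0.76220.
Attributable cases ≈ PN × (exposed cases) = 0.76220 × 737 ≈ 561.74.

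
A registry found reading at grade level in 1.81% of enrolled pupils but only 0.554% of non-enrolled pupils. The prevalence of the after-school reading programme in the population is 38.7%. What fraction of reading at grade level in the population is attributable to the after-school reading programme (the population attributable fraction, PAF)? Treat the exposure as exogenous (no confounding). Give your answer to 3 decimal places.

PAF ≈ 0.467

p₁ = 0.0181, p₀ = 0.00554.
Overall risk P(Y=1) = π·p₁ + (1−π)·p₀ = 0.387×0.0181 + 0.613×0.00554 = 0.010401.
Under exogeneity, PAF = [P(Y=1) − p₀] / P(Y=1).
PAF = (0.010401 − 0.00554) / 0.010401 ≈ 0.4673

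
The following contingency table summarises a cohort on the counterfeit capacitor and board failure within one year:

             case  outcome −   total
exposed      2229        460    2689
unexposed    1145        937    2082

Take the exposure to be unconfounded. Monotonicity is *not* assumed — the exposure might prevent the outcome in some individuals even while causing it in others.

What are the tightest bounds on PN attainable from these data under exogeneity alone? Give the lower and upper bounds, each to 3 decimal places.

p₁ = P(outcome | exposed) = 2229/2689 = 0.82893
p₀ = P(outcome | unexposed) = 1145/2082 = 0.54995
Under exogeneity alone the bounds on PN are max{0,(p₁−p₀)/p₁} ≤ PN ≤ min{1,(1−p₀)/p₁}.
  lower = (p₁ − p₀)/p₁ = 0.27898 / 0.82893 ≈ 0.3366
  upper = min{1, (1 − p₀)/p₁} = 0.45005 / 0.82893 ≈ 0.5429

0.337 ≤ PN ≤ 0.543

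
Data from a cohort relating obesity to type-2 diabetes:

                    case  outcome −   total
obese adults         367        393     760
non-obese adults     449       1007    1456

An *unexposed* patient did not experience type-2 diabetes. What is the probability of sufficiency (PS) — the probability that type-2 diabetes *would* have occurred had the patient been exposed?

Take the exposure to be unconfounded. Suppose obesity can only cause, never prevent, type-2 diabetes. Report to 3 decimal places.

p₁ = P(outcome | exposed) = 367/760 = 0.48289
p₀ = P(outcome | unexposed) = 449/1456 = 0.30838
Under exogeneity and monotonicity, PS = (p₁ − p₀)/(1 − p₀).
PS = (0.48289 − 0.30838) / 0.69162 ≈ 0.2523

PS ≈ 0.252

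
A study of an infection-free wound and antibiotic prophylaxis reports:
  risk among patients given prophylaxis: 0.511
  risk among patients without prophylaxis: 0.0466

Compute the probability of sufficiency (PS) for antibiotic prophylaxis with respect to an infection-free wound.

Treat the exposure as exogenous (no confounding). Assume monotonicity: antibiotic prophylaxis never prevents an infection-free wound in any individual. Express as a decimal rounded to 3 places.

Let p₁ = 0.511, p₀ = 0.0466.
Under exogeneity and monotonicity, PS = (p₁ − p₀) / (1 − p₀).
PS = (0.511 − 0.0466) / (1 − 0.0466) = 0.4644 / 0.9534 ≈ 0.4871

PS ≈ 0.487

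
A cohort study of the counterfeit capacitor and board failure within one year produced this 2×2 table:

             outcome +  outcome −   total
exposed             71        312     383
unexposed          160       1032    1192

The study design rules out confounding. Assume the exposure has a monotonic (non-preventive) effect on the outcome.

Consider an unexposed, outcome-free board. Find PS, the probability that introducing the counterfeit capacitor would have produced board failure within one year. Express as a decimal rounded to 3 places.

PS ≈ 0.059

p₁ = P(outcome | exposed) = 71/383 = 0.18538
p₀ = P(outcome | unexposed) = 160/1192 = 0.13423
Under exogeneity and monotonicity, PS = (p₁ − p₀) / (1 − p₀).
PS = (0.18538 − 0.13423) / (1 − 0.13423) = 0.05115 / 0.86577 ≈ 0.0591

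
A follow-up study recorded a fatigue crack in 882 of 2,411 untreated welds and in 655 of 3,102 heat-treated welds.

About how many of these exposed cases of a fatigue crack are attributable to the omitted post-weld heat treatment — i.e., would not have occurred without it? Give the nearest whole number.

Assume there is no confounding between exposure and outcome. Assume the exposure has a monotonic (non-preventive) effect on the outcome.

about 373 cases

p₁ = P(outcome | exposed) = 882/2411 = 0.36582
p₀ = P(outcome | unexposed) = 655/3102 = 0.21115
PN = (p₁ − p₀)/p₁ = (0.36582 − 0.21115) / 0.36582 ≈ 0.42280.
Attributable cases ≈ PN × (exposed cases) = 0.42280 × 882 ≈ 372.91.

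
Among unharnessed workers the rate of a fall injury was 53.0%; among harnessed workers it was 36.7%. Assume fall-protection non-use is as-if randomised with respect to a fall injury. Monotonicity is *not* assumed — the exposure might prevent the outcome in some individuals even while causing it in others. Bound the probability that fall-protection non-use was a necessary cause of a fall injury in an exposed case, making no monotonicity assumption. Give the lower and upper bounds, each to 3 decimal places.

0.308 ≤ PN ≤ 1.000

p₁ = 0.53, p₀ = 0.367.
Under exogeneity alone the bounds on PN are max{0,(p₁−p₀)/p₁} ≤ PN ≤ min{1,(1−p₀)/p₁}.
  lower = (p₁ − p₀)/p₁ = 0.163 / 0.53 ≈ 0.3075
  upper = min{1, (1 − p₀)/p₁} = 0.633 / 0.53 ≈ 1.1943 → capped at 1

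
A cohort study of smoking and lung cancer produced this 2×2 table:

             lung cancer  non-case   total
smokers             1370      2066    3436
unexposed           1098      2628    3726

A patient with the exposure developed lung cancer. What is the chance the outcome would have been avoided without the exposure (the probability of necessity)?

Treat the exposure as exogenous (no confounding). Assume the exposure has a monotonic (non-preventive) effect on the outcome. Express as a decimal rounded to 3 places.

PN ≈ 0.261

p₁ = P(outcome | exposed) = 1370/3436 = 0.39872
p₀ = P(outcome | unexposed) = 1098/3726 = 0.29469
Under exogeneity and monotonicity, PN = (p₁ − p₀)/p₁.
PN = (0.39872 − 0.29469) / 0.39872 ≈ 0.2609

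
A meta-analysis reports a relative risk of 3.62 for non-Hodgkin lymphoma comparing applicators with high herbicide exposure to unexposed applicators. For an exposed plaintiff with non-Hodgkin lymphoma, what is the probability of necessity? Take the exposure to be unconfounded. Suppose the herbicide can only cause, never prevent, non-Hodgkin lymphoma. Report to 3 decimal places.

PN ≈ 0.724

Under exogeneity and monotonicity, PN = (RR − 1) / RR = 1 − 1/RR.
PN = (3.62 − 1) / 3.62 = 2.62 / 3.62 ≈ 0.7238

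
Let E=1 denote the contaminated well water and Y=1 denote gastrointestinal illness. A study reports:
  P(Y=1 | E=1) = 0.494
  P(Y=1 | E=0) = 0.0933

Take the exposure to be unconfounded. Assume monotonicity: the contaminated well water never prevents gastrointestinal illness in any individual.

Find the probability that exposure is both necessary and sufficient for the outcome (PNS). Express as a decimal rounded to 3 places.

Let p₁ = 0.494, p₀ = 0.0933.
Under exogeneity and monotonicity, PNS = p₁ − p₀.
PNS = 0.494 − 0.0933 = 0.4007

PNS ≈ 0.401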